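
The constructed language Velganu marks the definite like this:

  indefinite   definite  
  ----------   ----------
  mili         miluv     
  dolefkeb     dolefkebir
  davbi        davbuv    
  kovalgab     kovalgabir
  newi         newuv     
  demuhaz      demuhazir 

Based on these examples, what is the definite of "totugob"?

totugobir

"totugob" ends in -b. The stems ending in -b (dolefkeb → dolefkebir, kovalgab → kovalgabir) add -ir.
The other pattern: stems ending in -i drop the final letter and add -uv.
So totugob → totugobir.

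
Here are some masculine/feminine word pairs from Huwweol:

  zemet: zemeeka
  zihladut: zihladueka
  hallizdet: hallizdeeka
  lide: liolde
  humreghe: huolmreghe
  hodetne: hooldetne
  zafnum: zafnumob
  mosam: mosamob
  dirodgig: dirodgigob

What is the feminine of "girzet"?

"girzet" ends in -t. The stems ending in -t (zemet → zemeeka, zihladut → zihladueka, hallizdet → hallizdeeka) drop the final letter and add -eka.
The other patterns: stems ending in -e insert -ol- after the first vowel; stems ending in -g or -m add -ob.
So girzet → girzeeka.

girzeeka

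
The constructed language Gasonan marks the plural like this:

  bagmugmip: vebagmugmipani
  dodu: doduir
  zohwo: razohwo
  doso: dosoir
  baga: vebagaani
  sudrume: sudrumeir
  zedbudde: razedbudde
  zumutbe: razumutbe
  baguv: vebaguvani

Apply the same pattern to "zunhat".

razunhat

zohwo and doso both end in -o yet inflect differently (razohwo, dosoir), so the final letter is not what conditions the rule; the first letter is.
"zunhat" begins with z-. The stems beginning with z- (zumutbe → razumutbe, zedbudde → razedbudde, zohwo → razohwo) add the prefix ra-.
The other patterns: stems beginning with b- add ve- … -ani around the stem; stems beginning with d- or s- add -ir.
So zunhat → razunhat.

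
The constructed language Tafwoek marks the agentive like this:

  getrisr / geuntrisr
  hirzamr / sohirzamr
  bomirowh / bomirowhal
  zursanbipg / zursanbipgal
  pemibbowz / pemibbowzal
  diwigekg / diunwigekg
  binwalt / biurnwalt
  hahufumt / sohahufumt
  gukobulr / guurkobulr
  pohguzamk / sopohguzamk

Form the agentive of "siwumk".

sosiwumk

binwalt and hahufumt both end in -t yet inflect differently (biurnwalt, sohahufumt), so the final letter is not what conditions the rule; the second-to-last letter is.
"siwumk" has second-to-last letter 'm'. The stems whose second-to-last letter is 'm' (hahufumt → sohahufumt, hirzamr → sohirzamr, pohguzamk → sopohguzamk) add the prefix so-.
The other patterns: stems whose second-to-last letter is 'l' insert -ur- after the first vowel; stems whose second-to-last letter is 'p' or 'w' add -al; stems whose second-to-last letter is 'k' or 's' insert -un- after the first vowel.
So siwumk → sosiwumk.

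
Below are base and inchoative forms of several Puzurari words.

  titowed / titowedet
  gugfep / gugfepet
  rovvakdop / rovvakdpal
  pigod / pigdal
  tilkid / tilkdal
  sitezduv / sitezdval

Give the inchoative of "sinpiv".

sinpval

gugfep and rovvakdop both end in -p yet inflect differently (gugfepet, rovvakdpal), so the final letter is not what conditions the rule; the last vowel is.
"sinpiv" has last vowel 'i'. The one such stem in the data (tilkid → tilkdal) deletes the last vowel and adds -al (as do rovvakdop, pigod), so the same rule applies.
The other pattern: stems whose last vowel is 'e' add -et.
So sinpiv → sinpval.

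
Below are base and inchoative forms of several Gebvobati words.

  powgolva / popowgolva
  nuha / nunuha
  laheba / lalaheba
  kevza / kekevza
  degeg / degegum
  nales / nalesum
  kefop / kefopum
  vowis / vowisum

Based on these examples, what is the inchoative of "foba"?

fofoba

"foba" ends in -a. The stems ending in -a (powgolva → popowgolva, nuha → nunuha, laheba → lalaheba) repeat the first consonant+vowel as a prefix.
The other pattern: stems ending in -g, -p or -s add -um.
So foba → fofoba.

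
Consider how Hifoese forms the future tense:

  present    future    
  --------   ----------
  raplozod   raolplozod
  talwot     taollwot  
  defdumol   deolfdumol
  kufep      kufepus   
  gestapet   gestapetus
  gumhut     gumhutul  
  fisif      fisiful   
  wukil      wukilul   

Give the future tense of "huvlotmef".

"huvlotmef" has last vowel 'e'. The stems whose last vowel is 'e' (kufep → kufepus, gestapet → gestapetus) add -us.
So huvlotmef → huvlotmefus.

huvlotmefus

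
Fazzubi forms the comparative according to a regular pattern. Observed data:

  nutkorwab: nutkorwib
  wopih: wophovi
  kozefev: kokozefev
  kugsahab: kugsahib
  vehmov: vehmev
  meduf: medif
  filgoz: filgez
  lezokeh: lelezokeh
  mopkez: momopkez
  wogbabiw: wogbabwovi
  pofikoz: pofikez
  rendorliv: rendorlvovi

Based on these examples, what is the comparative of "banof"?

banef

vehmov and kozefev both end in -v yet inflect differently (vehmev, kokozefev), so the final letter is not what conditions the rule; the last vowel is.
"banof" has last vowel 'o'. The stems whose last vowel is 'o' (vehmov → vehmev, filgoz → filgez, pofikoz → pofikez) change the last vowel to 'e'.
So banof → banef.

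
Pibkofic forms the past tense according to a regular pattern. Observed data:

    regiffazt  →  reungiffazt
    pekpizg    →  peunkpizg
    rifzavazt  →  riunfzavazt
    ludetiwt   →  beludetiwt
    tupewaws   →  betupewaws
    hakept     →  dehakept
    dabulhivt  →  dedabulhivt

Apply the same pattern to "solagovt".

desolagovt

regiffazt and ludetiwt both end in -t yet inflect differently (reungiffazt, beludetiwt), so the final letter is not what conditions the rule; the second-to-last letter is.
"solagovt" has second-to-last letter 'v'. The one such stem in the data (dabulhivt → dedabulhivt) adds the prefix de-, so the same rule applies.
So solagovt → desolagovt.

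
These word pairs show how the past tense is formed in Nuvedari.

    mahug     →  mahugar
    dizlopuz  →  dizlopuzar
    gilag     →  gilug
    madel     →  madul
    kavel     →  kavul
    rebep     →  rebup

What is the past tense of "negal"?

"negal" has last vowel 'a'. The one such stem in the data (gilag → gilug) changes the last vowel to 'u' (as do madel, kavel), so the same rule applies.
The other pattern: stems whose last vowel is 'u' add -ar.
So negal → negul.

negul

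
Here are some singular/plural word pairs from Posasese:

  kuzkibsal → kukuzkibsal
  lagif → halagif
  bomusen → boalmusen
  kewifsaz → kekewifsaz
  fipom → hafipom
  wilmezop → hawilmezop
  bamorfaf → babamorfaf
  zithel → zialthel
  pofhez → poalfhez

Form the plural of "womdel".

"womdel" has last vowel 'e'. The stems whose last vowel is 'e' (zithel → zialthel, pofhez → poalfhez, bomusen → boalmusen) insert -al- after the first vowel.
The other patterns: stems whose last vowel is 'a' repeat the first consonant+vowel as a prefix; stems whose last vowel is 'i' or 'o' add the prefix ha-.
So womdel → woalmdel.

woalmdel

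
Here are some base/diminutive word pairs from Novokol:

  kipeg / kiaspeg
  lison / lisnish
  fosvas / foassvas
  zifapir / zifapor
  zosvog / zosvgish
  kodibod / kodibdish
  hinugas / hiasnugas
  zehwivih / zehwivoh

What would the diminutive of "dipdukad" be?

"dipdukad" has last vowel 'a'. The stems whose last vowel is 'a' (hinugas → hiasnugas, fosvas → foassvas) insert -as- after the first vowel.
The other patterns: stems whose last vowel is 'o' delete the last vowel and add -ish; stems whose last vowel is 'i' change the last vowel to 'o'.
So dipdukad → diaspdukad.

diaspdukad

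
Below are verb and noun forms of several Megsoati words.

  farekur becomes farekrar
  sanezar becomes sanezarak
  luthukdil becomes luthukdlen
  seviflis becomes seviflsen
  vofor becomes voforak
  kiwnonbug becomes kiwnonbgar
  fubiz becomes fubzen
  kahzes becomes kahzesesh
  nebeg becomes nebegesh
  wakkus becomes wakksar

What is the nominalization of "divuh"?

divhar

"divuh" has last vowel 'u'. The stems whose last vowel is 'u' (wakkus → wakksar, farekur → farekrar, kiwnonbug → kiwnonbgar) delete the last vowel and add -ar.
So divuh → divhar.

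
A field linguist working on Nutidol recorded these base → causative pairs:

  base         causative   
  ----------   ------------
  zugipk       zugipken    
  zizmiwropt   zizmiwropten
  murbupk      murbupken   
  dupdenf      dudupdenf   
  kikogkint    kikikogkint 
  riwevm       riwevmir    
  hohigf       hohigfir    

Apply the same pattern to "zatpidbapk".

"zatpidbapk" has second-to-last letter 'p'. The stems whose second-to-last letter is 'p' (zugipk → zugipken, zizmiwropt → zizmiwropten, murbupk → murbupken) add -en.
The other patterns: stems whose second-to-last letter is 'n' repeat the first consonant+vowel as a prefix; stems whose second-to-last letter is 'g' or 'v' add -ir.
So zatpidbapk → zatpidbapken.

zatpidbapken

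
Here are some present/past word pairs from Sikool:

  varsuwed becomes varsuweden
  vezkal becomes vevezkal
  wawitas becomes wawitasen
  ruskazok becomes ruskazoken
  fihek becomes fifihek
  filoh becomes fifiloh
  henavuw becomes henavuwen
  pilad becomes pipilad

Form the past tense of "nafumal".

nafumalen

varsuwed and pilad both end in -d yet inflect differently (varsuweden, pipilad), so the final letter is not what conditions the rule; the number of vowels is.
"nafumal" has 3 vowels. The stems with 3 vowels (henavuw → henavuwen, ruskazok → ruskazoken, varsuwed → varsuweden) add -en.
The other pattern: stems with 2 vowels repeat the first consonant+vowel as a prefix.
So nafumal → nafumalen.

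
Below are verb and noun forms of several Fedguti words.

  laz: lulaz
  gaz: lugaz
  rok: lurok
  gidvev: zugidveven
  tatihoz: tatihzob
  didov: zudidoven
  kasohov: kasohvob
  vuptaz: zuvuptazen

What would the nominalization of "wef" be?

gaz and vuptaz both end in -z yet inflect differently (lugaz, zuvuptazen), so the final letter is not what conditions the rule; the number of vowels is.
"wef" has 1 vowel. The stems with 1 vowel (gaz → lugaz, laz → lulaz, rok → lurok) add the prefix lu-.
The other patterns: stems with 2 vowels add zu- … -en around the stem; stems with 3 vowels delete the last vowel and add -ob.
So wef → luwef.

luwef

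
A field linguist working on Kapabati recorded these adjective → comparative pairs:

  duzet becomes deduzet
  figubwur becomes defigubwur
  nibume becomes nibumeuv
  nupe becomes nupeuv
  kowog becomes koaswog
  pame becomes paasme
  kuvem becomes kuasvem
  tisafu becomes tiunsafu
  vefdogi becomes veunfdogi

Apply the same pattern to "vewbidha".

veunwbidha

nibume and pame both end in -e yet inflect differently (nibumeuv, paasme), so the final letter is not what conditions the rule; the first letter is.
"vewbidha" begins with v-. The one such stem in the data (vefdogi → veunfdogi) inserts -un- after the first vowel (as does tisafu), so the same rule applies.
The other patterns: stems beginning with d- or f- add the prefix de-; stems beginning with n- add -uv; stems beginning with k- or p- insert -as- after the first vowel.
So vewbidha → veunwbidha.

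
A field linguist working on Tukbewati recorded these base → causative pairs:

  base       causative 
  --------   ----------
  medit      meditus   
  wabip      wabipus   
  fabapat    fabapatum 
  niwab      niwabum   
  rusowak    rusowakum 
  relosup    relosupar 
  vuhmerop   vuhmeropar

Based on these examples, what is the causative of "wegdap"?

medit and fabapat both end in -t yet inflect differently (meditus, fabapatum), so the final letter is not what conditions the rule; the last vowel is.
"wegdap" has last vowel 'a'. The stems whose last vowel is 'a' (fabapat → fabapatum, niwab → niwabum, rusowak → rusowakum) add -um.
The other patterns: stems whose last vowel is 'i' add -us; stems whose last vowel is 'o' or 'u' add -ar.
So wegdap → wegdapum.

wegdapum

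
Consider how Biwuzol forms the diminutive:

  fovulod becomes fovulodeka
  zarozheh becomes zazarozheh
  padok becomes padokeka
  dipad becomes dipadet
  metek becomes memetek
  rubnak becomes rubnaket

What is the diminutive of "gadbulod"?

"gadbulod" has last vowel 'o'. The stems whose last vowel is 'o' (fovulod → fovulodeka, padok → padokeka) add -eka.
The other patterns: stems whose last vowel is 'a' add -et; stems whose last vowel is 'e' repeat the first consonant+vowel as a prefix.
So gadbulod → gadbulodeka.

gadbulodeka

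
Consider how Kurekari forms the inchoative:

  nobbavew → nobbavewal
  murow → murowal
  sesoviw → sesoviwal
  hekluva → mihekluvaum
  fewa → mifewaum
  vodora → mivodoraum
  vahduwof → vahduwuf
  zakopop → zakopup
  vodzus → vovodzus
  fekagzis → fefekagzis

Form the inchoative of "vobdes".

murow and vahduwof both have last vowel 'o' yet inflect differently (murowal, vahduwuf), so the last vowel is not what conditions the rule; the final letter is.
"vobdes" ends in -s. The stems ending in -s (vodzus → vovodzus, fekagzis → fefekagzis) repeat the first consonant+vowel as a prefix.
So vobdes → vovobdes.

vovobdes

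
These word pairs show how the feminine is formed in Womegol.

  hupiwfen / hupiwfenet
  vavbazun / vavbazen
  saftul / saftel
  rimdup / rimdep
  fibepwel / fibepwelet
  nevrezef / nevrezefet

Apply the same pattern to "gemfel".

gemfelet

hupiwfen and vavbazun both end in -n yet inflect differently (hupiwfenet, vavbazen), so the final letter is not what conditions the rule; the last vowel is.
"gemfel" has last vowel 'e'. The stems whose last vowel is 'e' (nevrezef → nevrezefet, fibepwel → fibepwelet, hupiwfen → hupiwfenet) add -et.
The other pattern: stems whose last vowel is 'u' change the last vowel to 'e'.
So gemfel → gemfelet.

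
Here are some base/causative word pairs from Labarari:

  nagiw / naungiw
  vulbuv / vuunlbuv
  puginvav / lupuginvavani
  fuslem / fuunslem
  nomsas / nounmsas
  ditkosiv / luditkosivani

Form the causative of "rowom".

vulbuv and ditkosiv both end in -v yet inflect differently (vuunlbuv, luditkosivani), so the final letter is not what conditions the rule; the number of vowels is.
"rowom" has 2 vowels. The stems with 2 vowels (fuslem → fuunslem, nagiw → naungiw, vulbuv → vuunlbuv) insert -un- after the first vowel.
So rowom → rounwom.

rounwom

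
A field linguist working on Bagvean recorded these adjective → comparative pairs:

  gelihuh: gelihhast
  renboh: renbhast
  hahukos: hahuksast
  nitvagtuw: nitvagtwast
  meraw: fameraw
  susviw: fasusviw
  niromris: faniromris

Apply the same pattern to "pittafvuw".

pittafvwast

nitvagtuw and meraw both end in -w yet inflect differently (nitvagtwast, fameraw), so the final letter is not what conditions the rule; the last vowel is.
"pittafvuw" has last vowel 'u'. The stems whose last vowel is 'u' (gelihuh → gelihhast, nitvagtuw → nitvagtwast) delete the last vowel and add -ast.
The other pattern: stems whose last vowel is 'a' or 'i' add the prefix fa-.
So pittafvuw → pittafvwast.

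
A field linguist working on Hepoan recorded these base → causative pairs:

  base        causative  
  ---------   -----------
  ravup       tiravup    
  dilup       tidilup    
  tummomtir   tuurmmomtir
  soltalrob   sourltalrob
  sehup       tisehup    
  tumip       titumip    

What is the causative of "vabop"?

tivabop

tumip and tummomtir both have last vowel 'i' yet inflect differently (titumip, tuurmmomtir), so the last vowel is not what conditions the rule; the final letter is.
"vabop" ends in -p. The stems ending in -p (tumip → titumip, sehup → tisehup, dilup → tidilup) add the prefix ti-.
So vabop → tivabop.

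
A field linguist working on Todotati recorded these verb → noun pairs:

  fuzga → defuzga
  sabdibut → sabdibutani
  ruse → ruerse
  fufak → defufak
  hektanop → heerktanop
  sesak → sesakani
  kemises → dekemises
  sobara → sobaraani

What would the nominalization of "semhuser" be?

semhuserani

sesak and fufak both end in -k yet inflect differently (sesakani, defufak), so the final letter is not what conditions the rule; the first letter is.
"semhuser" begins with s-. The stems beginning with s- (sobara → sobaraani, sesak → sesakani, sabdibut → sabdibutani) add -ani.
So semhuser → semhuserani.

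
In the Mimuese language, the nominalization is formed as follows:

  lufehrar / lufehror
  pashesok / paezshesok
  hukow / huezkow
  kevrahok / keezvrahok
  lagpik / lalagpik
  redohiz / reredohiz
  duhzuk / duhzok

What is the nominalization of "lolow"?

loezlow

lagpik and pashesok both end in -k yet inflect differently (lalagpik, paezshesok), so the final letter is not what conditions the rule; the last vowel is.
"lolow" has last vowel 'o'. The stems whose last vowel is 'o' (pashesok → paezshesok, hukow → huezkow, kevrahok → keezvrahok) insert -ez- after the first vowel.
So lolow → loezlow.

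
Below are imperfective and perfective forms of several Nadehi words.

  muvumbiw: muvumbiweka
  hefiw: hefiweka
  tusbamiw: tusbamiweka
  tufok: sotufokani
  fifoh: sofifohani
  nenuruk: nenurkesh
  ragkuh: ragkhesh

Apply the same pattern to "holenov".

tufok and nenuruk both end in -k yet inflect differently (sotufokani, nenurkesh), so the final letter is not what conditions the rule; the last vowel is.
"holenov" has last vowel 'o'. The stems whose last vowel is 'o' (tufok → sotufokani, fifoh → sofifohani) add so- … -ani around the stem.
So holenov → soholenovani.

soholenovani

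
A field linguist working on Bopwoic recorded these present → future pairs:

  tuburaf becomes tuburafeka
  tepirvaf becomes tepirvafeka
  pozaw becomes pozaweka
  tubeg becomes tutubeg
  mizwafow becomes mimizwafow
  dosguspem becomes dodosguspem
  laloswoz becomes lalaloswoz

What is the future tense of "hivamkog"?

hihivamkog

pozaw and mizwafow both end in -w yet inflect differently (pozaweka, mimizwafow), so the final letter is not what conditions the rule; the last vowel is.
"hivamkog" has last vowel 'o'. The stems whose last vowel is 'o' (mizwafow → mimizwafow, laloswoz → lalaloswoz) repeat the first consonant+vowel as a prefix.
The other pattern: stems whose last vowel is 'a' add -eka.
So hivamkog → hihivamkog.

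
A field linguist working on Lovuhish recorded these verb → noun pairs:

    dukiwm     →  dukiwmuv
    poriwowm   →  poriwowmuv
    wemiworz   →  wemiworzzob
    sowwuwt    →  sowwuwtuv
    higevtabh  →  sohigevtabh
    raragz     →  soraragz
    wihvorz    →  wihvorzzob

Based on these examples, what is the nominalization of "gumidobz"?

"gumidobz" has second-to-last letter 'b'. The one such stem in the data (higevtabh → sohigevtabh) adds the prefix so-, so the same rule applies.
So gumidobz → sogumidobz.

sogumidobz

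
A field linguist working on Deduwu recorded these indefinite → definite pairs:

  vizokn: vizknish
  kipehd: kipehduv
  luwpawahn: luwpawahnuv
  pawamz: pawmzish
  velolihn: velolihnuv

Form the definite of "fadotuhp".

luwpawahn and vizokn both end in -n yet inflect differently (luwpawahnuv, vizknish), so the final letter is not what conditions the rule; the second-to-last letter is.
"fadotuhp" has second-to-last letter 'h'. The stems whose second-to-last letter is 'h' (kipehd → kipehduv, luwpawahn → luwpawahnuv, velolihn → velolihnuv) add -uv.
The other pattern: stems whose second-to-last letter is 'k' or 'm' delete the last vowel and add -ish.
So fadotuhp → fadotuhpuv.

fadotuhpuv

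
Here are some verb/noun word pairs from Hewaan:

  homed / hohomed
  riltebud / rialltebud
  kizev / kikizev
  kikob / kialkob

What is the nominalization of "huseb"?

huhuseb

homed and riltebud both end in -d yet inflect differently (hohomed, rialltebud), so the final letter is not what conditions the rule; the last vowel is.
"huseb" has last vowel 'e'. The stems whose last vowel is 'e' (kizev → kikizev, homed → hohomed) repeat the first consonant+vowel as a prefix.
The other pattern: stems whose last vowel is 'o' or 'u' insert -al- after the first vowel.
So huseb → huhuseb.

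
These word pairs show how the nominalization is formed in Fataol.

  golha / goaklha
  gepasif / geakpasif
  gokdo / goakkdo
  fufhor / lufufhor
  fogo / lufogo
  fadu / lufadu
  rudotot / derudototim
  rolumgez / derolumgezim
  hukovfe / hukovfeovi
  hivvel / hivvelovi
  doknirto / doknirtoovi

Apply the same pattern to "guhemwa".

guakhemwa

"guhemwa" begins with g-. The stems beginning with g- (golha → goaklha, gepasif → geakpasif, gokdo → goakkdo) insert -ak- after the first vowel.
The other patterns: stems beginning with f- add the prefix lu-; stems beginning with r- add de- … -im around the stem; stems beginning with d- or h- add -ovi.
So guhemwa → guakhemwa.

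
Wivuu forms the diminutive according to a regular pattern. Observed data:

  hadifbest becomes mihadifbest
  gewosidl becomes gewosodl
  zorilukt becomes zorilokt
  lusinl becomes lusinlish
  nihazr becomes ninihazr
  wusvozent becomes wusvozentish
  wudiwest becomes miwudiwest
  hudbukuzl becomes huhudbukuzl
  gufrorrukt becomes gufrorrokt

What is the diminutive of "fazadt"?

fazodt

hadifbest and wusvozent both end in -t yet inflect differently (mihadifbest, wusvozentish), so the final letter is not what conditions the rule; the second-to-last letter is.
"fazadt" has second-to-last letter 'd'. The one such stem in the data (gewosidl → gewosodl) changes the last vowel to 'o' (as do gufrorrukt, zorilukt), so the same rule applies.
So fazadt → fazodt.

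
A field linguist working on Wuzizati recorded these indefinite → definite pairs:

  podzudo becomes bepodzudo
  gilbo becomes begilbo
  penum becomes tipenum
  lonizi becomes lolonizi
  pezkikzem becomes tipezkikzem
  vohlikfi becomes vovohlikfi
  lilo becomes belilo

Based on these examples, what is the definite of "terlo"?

"terlo" ends in -o. The stems ending in -o (lilo → belilo, podzudo → bepodzudo, gilbo → begilbo) add the prefix be-.
The other patterns: stems ending in -i repeat the first consonant+vowel as a prefix; stems ending in -m add the prefix ti-.
So terlo → beterlo.

beterlo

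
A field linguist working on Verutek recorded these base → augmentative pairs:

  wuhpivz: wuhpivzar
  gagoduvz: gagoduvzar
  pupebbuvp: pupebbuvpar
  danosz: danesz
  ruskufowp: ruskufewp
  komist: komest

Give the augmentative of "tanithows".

wuhpivz and danosz both end in -z yet inflect differently (wuhpivzar, danesz), so the final letter is not what conditions the rule; the second-to-last letter is.
"tanithows" has second-to-last letter 'w'. The one such stem in the data (ruskufowp → ruskufewp) changes the last vowel to 'e' (as do danosz, komist), so the same rule applies.
So tanithows → tanithews.

tanithews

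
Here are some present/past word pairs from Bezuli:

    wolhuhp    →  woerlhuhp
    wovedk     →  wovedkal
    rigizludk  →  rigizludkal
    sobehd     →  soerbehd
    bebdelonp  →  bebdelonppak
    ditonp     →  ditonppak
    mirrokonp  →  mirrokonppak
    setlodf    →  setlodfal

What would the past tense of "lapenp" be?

mirrokonp and wolhuhp both end in -p yet inflect differently (mirrokonppak, woerlhuhp), so the final letter is not what conditions the rule; the second-to-last letter is.
"lapenp" has second-to-last letter 'n'. The stems whose second-to-last letter is 'n' (mirrokonp → mirrokonppak, bebdelonp → bebdelonppak, ditonp → ditonppak) double the final consonant and add -ak.
So lapenp → lapenppak.

lapenppak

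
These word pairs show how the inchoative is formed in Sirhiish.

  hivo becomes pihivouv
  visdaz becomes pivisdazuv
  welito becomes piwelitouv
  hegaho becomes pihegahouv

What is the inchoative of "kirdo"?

pikirdouv

Every pair shown (hivo → pihivouv, visdaz → pivisdazuv, welito → piwelitouv, …) follows the same rule: add pi- … -uv around the stem.
So kirdo → pikirdouv.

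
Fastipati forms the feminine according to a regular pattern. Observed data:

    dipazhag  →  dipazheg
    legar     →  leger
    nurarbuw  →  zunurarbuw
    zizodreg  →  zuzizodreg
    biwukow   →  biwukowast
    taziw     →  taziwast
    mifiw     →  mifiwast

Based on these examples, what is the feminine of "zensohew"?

"zensohew" has last vowel 'e'. The one such stem in the data (zizodreg → zuzizodreg) adds the prefix zu-, so the same rule applies.
So zensohew → zuzensohew.

zuzensohew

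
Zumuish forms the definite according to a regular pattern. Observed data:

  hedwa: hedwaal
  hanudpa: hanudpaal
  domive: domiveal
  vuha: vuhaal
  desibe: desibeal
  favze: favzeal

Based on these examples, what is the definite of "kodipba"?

kodipbaal

Every pair shown (hedwa → hedwaal, hanudpa → hanudpaal, domive → domiveal, …) follows the same rule: add -al.
So kodipba → kodipbaal.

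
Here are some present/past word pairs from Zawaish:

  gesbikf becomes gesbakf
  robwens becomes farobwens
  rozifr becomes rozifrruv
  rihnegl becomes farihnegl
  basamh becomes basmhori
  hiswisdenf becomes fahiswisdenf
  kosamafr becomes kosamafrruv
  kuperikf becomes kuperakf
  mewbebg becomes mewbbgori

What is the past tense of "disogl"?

hiswisdenf and gesbikf both end in -f yet inflect differently (fahiswisdenf, gesbakf), so the final letter is not what conditions the rule; the second-to-last letter is.
"disogl" has second-to-last letter 'g'. The one such stem in the data (rihnegl → farihnegl) adds the prefix fa-, so the same rule applies.
So disogl → fadisogl.

fadisogl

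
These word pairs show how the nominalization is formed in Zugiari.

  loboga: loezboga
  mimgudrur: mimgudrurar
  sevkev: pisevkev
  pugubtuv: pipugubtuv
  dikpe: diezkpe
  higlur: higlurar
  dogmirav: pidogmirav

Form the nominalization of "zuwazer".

zuwazerar

pugubtuv and higlur both have last vowel 'u' yet inflect differently (pipugubtuv, higlurar), so the last vowel is not what conditions the rule; the final letter is.
"zuwazer" ends in -r. The stems ending in -r (higlur → higlurar, mimgudrur → mimgudrurar) add -ar.
So zuwazer → zuwazerar.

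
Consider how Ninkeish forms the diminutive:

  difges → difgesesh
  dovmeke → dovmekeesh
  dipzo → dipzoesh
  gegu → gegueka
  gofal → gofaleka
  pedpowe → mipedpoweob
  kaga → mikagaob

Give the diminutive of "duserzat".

duserzatesh

"duserzat" begins with d-. The stems beginning with d- (difges → difgesesh, dovmeke → dovmekeesh, dipzo → dipzoesh) add -esh.
The other patterns: stems beginning with g- add -eka; stems beginning with k- or p- add mi- … -ob around the stem.
So duserzat → duserzatesh.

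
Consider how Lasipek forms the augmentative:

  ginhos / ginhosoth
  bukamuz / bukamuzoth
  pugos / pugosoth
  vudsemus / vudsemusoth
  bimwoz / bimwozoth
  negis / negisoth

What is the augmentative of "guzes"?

Every pair shown (ginhos → ginhosoth, bukamuz → bukamuzoth, pugos → pugosoth, …) follows the same rule: add -oth.
So guzes → guzesoth.

guzesoth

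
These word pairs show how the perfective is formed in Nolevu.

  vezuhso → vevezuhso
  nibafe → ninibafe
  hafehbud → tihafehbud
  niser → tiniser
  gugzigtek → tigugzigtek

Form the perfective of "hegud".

tihegud

nibafe and niser both have last vowel 'e' yet inflect differently (ninibafe, tiniser), so the last vowel is not what conditions the rule; whether the stem ends in a vowel or a consonant is.
"hegud" ends in a consonant. The stems ending in a consonant (hafehbud → tihafehbud, niser → tiniser, gugzigtek → tigugzigtek) add the prefix ti-.
The other pattern: stems ending in a vowel repeat the first consonant+vowel as a prefix.
So hegud → tihegud.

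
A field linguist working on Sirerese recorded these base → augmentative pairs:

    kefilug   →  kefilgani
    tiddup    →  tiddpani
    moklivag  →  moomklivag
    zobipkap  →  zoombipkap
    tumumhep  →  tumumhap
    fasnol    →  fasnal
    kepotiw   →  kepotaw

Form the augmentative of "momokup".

kefilug and moklivag both end in -g yet inflect differently (kefilgani, moomklivag), so the final letter is not what conditions the rule; the last vowel is.
"momokup" has last vowel 'u'. The stems whose last vowel is 'u' (kefilug → kefilgani, tiddup → tiddpani) delete the last vowel and add -ani.
The other patterns: stems whose last vowel is 'a' insert -om- after the first vowel; stems whose last vowel is 'e', 'i' or 'o' change the last vowel to 'a'.
So momokup → momokpani.

momokpani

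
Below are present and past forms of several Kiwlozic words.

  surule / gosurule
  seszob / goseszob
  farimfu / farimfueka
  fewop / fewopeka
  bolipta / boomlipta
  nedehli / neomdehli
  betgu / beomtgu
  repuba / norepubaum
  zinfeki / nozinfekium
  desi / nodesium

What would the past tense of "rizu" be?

norizuum

farimfu and betgu both end in -u yet inflect differently (farimfueka, beomtgu), so the final letter is not what conditions the rule; the first letter is.
"rizu" begins with r-. The one such stem in the data (repuba → norepubaum) adds no- … -um around the stem, so the same rule applies.
The other patterns: stems beginning with s- add the prefix go-; stems beginning with f- add -eka; stems beginning with b- or n- insert -om- after the first vowel.
So rizu → norizuum.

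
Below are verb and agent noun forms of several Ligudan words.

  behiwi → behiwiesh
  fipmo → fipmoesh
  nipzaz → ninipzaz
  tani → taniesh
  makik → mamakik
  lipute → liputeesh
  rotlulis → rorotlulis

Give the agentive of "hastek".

"hastek" ends in a consonant. The stems ending in a consonant (makik → mamakik, rotlulis → rorotlulis, nipzaz → ninipzaz) repeat the first consonant+vowel as a prefix.
The other pattern: stems ending in a vowel add -esh.
So hastek → hahastek.

hahastek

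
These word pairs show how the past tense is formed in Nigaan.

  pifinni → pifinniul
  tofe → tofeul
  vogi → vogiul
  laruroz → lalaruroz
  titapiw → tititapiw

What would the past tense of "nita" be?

nitaul

pifinni and titapiw both have last vowel 'i' yet inflect differently (pifinniul, tititapiw), so the last vowel is not what conditions the rule; whether the stem ends in a vowel or a consonant is.
"nita" ends in a vowel. The stems ending in a vowel (pifinni → pifinniul, vogi → vogiul, tofe → tofeul) add -ul.
The other pattern: stems ending in a consonant repeat the first consonant+vowel as a prefix.
So nita → nitaul.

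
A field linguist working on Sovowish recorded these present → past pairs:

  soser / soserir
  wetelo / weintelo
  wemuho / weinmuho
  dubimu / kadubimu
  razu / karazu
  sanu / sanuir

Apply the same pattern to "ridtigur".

karidtigur

sanu and razu both end in -u yet inflect differently (sanuir, karazu), so the final letter is not what conditions the rule; the first letter is.
"ridtigur" begins with r-. The one such stem in the data (razu → karazu) adds the prefix ka-, so the same rule applies.
The other patterns: stems beginning with s- add -ir; stems beginning with w- insert -in- after the first vowel.
So ridtigur → karidtigur.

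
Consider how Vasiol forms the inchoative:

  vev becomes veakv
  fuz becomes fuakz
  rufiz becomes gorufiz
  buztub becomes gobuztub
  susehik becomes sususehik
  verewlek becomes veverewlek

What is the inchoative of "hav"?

fuz and rufiz both end in -z yet inflect differently (fuakz, gorufiz), so the final letter is not what conditions the rule; the number of vowels is.
"hav" has 1 vowel. The stems with 1 vowel (fuz → fuakz, vev → veakv) insert -ak- after the first vowel.
The other patterns: stems with 2 vowels add the prefix go-; stems with 3 vowels repeat the first consonant+vowel as a prefix.
So hav → haakv.

haakv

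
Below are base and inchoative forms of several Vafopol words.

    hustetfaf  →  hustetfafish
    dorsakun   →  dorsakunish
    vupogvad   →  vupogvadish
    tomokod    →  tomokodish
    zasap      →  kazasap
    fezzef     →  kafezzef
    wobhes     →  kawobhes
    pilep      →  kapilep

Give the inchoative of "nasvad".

kanasvad

"nasvad" has 2 vowels. The stems with 2 vowels (zasap → kazasap, fezzef → kafezzef, wobhes → kawobhes) add the prefix ka-.
The other pattern: stems with 3 vowels add -ish.
So nasvad → kanasvad.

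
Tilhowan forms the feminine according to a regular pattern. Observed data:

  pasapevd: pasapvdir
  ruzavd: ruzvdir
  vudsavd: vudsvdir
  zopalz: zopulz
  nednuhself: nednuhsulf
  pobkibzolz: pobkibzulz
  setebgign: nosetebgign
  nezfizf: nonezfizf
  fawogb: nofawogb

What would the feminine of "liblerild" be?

nednuhself and nezfizf both end in -f yet inflect differently (nednuhsulf, nonezfizf), so the final letter is not what conditions the rule; the second-to-last letter is.
"liblerild" has second-to-last letter 'l'. The stems whose second-to-last letter is 'l' (zopalz → zopulz, nednuhself → nednuhsulf, pobkibzolz → pobkibzulz) change the last vowel to 'u'.
So liblerild → libleruld.

libleruld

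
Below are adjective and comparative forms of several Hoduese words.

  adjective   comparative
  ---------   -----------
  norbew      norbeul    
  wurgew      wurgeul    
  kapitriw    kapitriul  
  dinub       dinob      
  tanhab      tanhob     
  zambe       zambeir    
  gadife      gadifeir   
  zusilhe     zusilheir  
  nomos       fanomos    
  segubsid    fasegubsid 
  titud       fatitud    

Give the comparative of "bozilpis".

fabozilpis

norbew and zambe both have last vowel 'e' yet inflect differently (norbeul, zambeir), so the last vowel is not what conditions the rule; the final letter is.
"bozilpis" ends in -s. The one such stem in the data (nomos → fanomos) adds the prefix fa-, so the same rule applies.
The other patterns: stems ending in -w drop the final letter and add -ul; stems ending in -b change the last vowel to 'o'; stems ending in -e add -ir.
So bozilpis → fabozilpis.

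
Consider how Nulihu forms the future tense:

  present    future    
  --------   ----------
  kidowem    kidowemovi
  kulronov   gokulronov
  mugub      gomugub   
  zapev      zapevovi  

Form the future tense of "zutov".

gozutov

zapev and kulronov both end in -v yet inflect differently (zapevovi, gokulronov), so the final letter is not what conditions the rule; the last vowel is.
"zutov" has last vowel 'o'. The one such stem in the data (kulronov → gokulronov) adds the prefix go-, so the same rule applies.
So zutov → gozutov.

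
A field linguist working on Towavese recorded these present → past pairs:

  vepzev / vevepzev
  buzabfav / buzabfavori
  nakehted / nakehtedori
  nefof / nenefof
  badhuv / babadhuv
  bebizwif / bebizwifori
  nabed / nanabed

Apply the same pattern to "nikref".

badhuv and buzabfav both end in -v yet inflect differently (babadhuv, buzabfavori), so the final letter is not what conditions the rule; the number of vowels is.
"nikref" has 2 vowels. The stems with 2 vowels (nefof → nenefof, badhuv → babadhuv, vepzev → vevepzev) repeat the first consonant+vowel as a prefix.
The other pattern: stems with 3 vowels add -ori.
So nikref → ninikref.

ninikref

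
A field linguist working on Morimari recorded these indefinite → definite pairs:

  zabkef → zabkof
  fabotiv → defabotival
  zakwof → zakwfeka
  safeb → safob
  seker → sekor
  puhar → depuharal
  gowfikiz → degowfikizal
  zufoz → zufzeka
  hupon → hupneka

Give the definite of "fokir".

defokiral

zabkef and zakwof both end in -f yet inflect differently (zabkof, zakwfeka), so the final letter is not what conditions the rule; the last vowel is.
"fokir" has last vowel 'i'. The stems whose last vowel is 'i' (fabotiv → defabotival, gowfikiz → degowfikizal) add de- … -al around the stem.
So fokir → defokiral.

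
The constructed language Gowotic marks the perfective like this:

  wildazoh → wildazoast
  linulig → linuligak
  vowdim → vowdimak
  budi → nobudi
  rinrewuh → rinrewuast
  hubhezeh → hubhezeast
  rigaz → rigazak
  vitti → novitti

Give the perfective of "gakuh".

gakuast

budi and vowdim both have last vowel 'i' yet inflect differently (nobudi, vowdimak), so the last vowel is not what conditions the rule; the final letter is.
"gakuh" ends in -h. The stems ending in -h (wildazoh → wildazoast, rinrewuh → rinrewuast, hubhezeh → hubhezeast) drop the final letter and add -ast.
So gakuh → gakuast.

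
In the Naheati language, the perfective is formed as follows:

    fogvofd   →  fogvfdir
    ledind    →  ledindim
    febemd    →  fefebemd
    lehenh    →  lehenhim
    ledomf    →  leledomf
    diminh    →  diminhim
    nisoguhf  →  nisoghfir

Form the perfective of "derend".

ledind and febemd both end in -d yet inflect differently (ledindim, fefebemd), so the final letter is not what conditions the rule; the second-to-last letter is.
"derend" has second-to-last letter 'n'. The stems whose second-to-last letter is 'n' (ledind → ledindim, lehenh → lehenhim, diminh → diminhim) add -im.
So derend → derendim.

derendim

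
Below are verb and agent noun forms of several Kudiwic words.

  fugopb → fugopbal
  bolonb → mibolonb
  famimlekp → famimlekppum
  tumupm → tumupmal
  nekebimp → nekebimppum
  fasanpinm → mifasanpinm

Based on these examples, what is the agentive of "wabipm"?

wabipmal

"wabipm" has second-to-last letter 'p'. The stems whose second-to-last letter is 'p' (tumupm → tumupmal, fugopb → fugopbal) add -al.
So wabipm → wabipmal.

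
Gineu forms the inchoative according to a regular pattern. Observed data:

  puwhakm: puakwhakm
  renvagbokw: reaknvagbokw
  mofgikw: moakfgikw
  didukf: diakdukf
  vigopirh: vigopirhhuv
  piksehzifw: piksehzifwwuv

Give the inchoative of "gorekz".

renvagbokw and piksehzifw both end in -w yet inflect differently (reaknvagbokw, piksehzifwwuv), so the final letter is not what conditions the rule; the second-to-last letter is.
"gorekz" has second-to-last letter 'k'. The stems whose second-to-last letter is 'k' (puwhakm → puakwhakm, renvagbokw → reaknvagbokw, mofgikw → moakfgikw) insert -ak- after the first vowel.
So gorekz → goakrekz.

goakrekz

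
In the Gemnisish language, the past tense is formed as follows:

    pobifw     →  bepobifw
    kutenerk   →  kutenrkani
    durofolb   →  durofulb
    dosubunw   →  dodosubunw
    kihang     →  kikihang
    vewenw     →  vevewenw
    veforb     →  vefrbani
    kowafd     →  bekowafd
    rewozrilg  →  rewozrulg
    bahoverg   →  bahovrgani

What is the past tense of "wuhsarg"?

wuhsrgani

"wuhsarg" has second-to-last letter 'r'. The stems whose second-to-last letter is 'r' (bahoverg → bahovrgani, veforb → vefrbani, kutenerk → kutenrkani) delete the last vowel and add -ani.
The other patterns: stems whose second-to-last letter is 'f' add the prefix be-; stems whose second-to-last letter is 'n' repeat the first consonant+vowel as a prefix; stems whose second-to-last letter is 'l' change the last vowel to 'u'.
So wuhsarg → wuhsrgani.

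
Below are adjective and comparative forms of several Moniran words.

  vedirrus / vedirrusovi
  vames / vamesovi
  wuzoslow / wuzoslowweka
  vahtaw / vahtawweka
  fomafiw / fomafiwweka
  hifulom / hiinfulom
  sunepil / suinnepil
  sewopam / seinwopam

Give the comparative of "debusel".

"debusel" ends in -l. The one such stem in the data (sunepil → suinnepil) inserts -in- after the first vowel (as do hifulom, sewopam), so the same rule applies.
The other patterns: stems ending in -s add -ovi; stems ending in -w double the final consonant and add -eka.
So debusel → deinbusel.

deinbusel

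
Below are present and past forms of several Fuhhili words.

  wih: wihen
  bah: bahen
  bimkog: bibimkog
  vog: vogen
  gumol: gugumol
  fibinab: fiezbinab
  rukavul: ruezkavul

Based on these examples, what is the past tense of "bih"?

vog and bimkog both end in -g yet inflect differently (vogen, bibimkog), so the final letter is not what conditions the rule; the number of vowels is.
"bih" has 1 vowel. The stems with 1 vowel (vog → vogen, bah → bahen, wih → wihen) add -en.
So bih → bihen.

bihen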